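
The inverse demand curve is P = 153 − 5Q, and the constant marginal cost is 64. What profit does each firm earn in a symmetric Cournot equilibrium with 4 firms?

π_i = 63.368

Cournot with 4 identical firms: the symmetric best-response condition is 153 − 25q = 64. Each firm produces q = 3.56, total output Q = 14.24, price P = 81.8.
Each firm's profit = (81.8 − 64)·3.56 = 63.368.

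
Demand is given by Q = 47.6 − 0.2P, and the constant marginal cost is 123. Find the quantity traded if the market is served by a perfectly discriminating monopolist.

Inverting demand: P = 238 − 5Q.
A perfectly discriminating monopolist sells every unit with P(Q) ≥ MC(Q), so output equals the competitive quantity Q = 23. Each buyer pays their reservation price, so CS = 0 and the firm captures all surplus.

Q = 23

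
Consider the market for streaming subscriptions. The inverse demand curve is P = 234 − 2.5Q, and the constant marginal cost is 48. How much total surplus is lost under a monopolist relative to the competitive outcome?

DWL = 1729.8

Under competition P = MC = 48, so Q = (234 − 48)/2.5 = 74.4.
A monopolist chooses Q where MR = MC. MR = 234 − 5Q; setting this equal to 48 gives Q = 37.2 and P = 141.
DWL is the triangle between Q = 37.2 and Q = 74.4: ½·(74.4 − 37.2)·(141 − 48) = 1729.8.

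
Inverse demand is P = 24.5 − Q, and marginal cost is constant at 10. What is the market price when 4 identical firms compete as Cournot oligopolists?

P = 12.9

In a 4-firm Cournot equilibrium, symmetry and the first-order condition give q = (24.5 − 10)/(5) = 2.9. So Q = 11.6 and P = 12.9.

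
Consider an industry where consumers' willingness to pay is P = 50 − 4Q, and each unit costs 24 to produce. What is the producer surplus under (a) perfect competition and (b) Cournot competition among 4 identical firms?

Competition: PS = 0; Cournot: PS = 27.04

Perfect competition: P = MC = 24, so 50 − 4Q = 24 and Q = 6.5.
PS = (24 − 24)·6.5 = 0.
Cournot with 4 identical firms: the symmetric best-response condition is 50 − 20q = 24. Each firm produces q = 1.3, total output Q = 5.2, price P = 29.2.
PS = (29.2 − 24)·5.2 = 27.04.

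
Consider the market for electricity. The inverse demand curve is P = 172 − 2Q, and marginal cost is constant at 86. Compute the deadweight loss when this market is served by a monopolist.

Under competition P = MC = 86, so Q = (172 − 86)/2 = 43.
The monopolist equates marginal revenue to marginal cost: 172 − 4Q = 86, so Q = 21.5. From demand, P = 129.
DWL is the triangle between Q = 21.5 and Q = 43: ½·(43 − 21.5)·(129 − 86) = 462.25.

DWL = 462.25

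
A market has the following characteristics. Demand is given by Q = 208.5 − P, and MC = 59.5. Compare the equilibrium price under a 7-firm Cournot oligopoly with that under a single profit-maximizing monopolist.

Cournot: P = 78.125; Monopoly: P = 134

Inverting demand: P = 208.5 − Q.
Cournot with 7 identical firms: the symmetric best-response condition is 208.5 − 8q = 59.5. Each firm produces q = 18.625, total output Q = 130.375, price P = 78.125.
A monopolist chooses Q where MR = MC. MR = 208.5 − 2Q; setting this equal to 59.5 gives Q = 74.5 and P = 134.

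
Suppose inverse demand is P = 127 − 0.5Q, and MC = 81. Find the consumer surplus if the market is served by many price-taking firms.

Under competition P = MC = 81, so Q = (127 − 81)/0.5 = 92.
CS = ½·(127 − 81)·92 = 2116.

CS = 2116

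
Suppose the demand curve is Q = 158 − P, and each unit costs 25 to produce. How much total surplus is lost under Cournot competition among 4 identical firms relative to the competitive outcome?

DWL = 353.78

Inverting demand: P = 158 − Q.
Competitive firms price at marginal cost: P = 25, giving Q = 133.
Cournot with 4 identical firms: the symmetric best-response condition is 158 − 5q = 25. Each firm produces q = 26.6, total output Q = 106.4, price P = 51.6.
DWL is the triangle between Q = 106.4 and Q = 133: ½·(133 − 106.4)·(51.6 − 25) = 353.78.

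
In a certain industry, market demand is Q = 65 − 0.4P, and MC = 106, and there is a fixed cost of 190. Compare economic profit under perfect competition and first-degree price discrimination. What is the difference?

Economic profit rises by 638.45

Inverting demand: P = 162.5 − 2.5Q.
Under competition P = MC = 106, so Q = (162.5 − 106)/2.5 = 22.6.
Profit = (106 − 106)·22.6 − 190 = −190.
A perfectly discriminating monopolist sells every unit with P(Q) ≥ MC(Q), so output equals the competitive quantity Q = 22.6. Each buyer pays their reservation price, so CS = 0 and the firm captures all surplus.
PS equals the full surplus area, 638.45. Profit = 638.45 − 190 = 448.45.
Change in economic profit: 448.45 − −190 = 638.45.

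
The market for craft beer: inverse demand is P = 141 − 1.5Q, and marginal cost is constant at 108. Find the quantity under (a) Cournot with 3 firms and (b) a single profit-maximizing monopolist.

Cournot: Q = 16.5; Monopoly: Q = 11

Cournot with 3 identical firms: the symmetric best-response condition is 141 − 6q = 108. Each firm produces q = 5.5, total output Q = 16.5, price P = 116.25.
A monopolist chooses Q where MR = MC. MR = 141 − 3Q; setting this equal to 108 gives Q = 11 and P = 124.5.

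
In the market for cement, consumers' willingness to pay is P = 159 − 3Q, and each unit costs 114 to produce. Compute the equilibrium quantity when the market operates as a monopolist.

Q = 7.5

Monopoly sets MR = MC: 159 − 6Q = 114 ⇒ Q = 7.5, P = 159 − 3·7.5 = 136.5.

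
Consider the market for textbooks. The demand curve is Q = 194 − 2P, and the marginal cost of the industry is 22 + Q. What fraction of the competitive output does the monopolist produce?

Q_m/Q_c = 0.75

Inverting demand: P = 97 − 0.5Q.
Monopoly sets MR = MC: 97 − Q = 22 + Q ⇒ Q = 37.5, P = 97 − 0.5·37.5 = 78.25.
Competitive equilibrium sets price equal to marginal cost: 97 − 0.5Q = 22 + Q, so Q = 50 and P = 72.
Ratio Q_m/Q_c = 37.5/50 = 0.75.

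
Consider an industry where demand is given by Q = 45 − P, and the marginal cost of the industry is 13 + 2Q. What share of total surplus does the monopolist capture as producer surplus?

Inverting demand: P = 45 − Q.
A monopolist chooses Q where MR = MC. MR = 45 − 2Q; setting this equal to 13 + 2Q gives Q = 8 and P = 37.
CS = ½·(45 − 37)·8 = 32.
PS = P·Q − VC(Q) = 37·8 − (13·8 + ½·2·8²) = 128.
Share captured = PS/TS = 128/160 = 0.8.

PS/TS = 0.8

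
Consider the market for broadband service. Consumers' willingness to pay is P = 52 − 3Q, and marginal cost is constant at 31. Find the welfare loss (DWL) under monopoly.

DWL = 18.375

Under competition P = MC = 31, so Q = (52 − 31)/3 = 7.
A monopolist chooses Q where MR = MC. MR = 52 − 6Q; setting this equal to 31 gives Q = 3.5 and P = 41.5.
DWL is the triangle between Q = 3.5 and Q = 7: ½·(7 − 3.5)·(41.5 − 31) = 18.375.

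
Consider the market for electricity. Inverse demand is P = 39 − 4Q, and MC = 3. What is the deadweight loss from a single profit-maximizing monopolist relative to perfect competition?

DWL = 40.5

Under competition P = MC = 3, so Q = (39 − 3)/4 = 9.
Monopoly sets MR = MC: 39 − 8Q = 3 ⇒ Q = 4.5, P = 39 − 4·4.5 = 21.
DWL is the triangle between Q = 4.5 and Q = 9: ½·(9 − 4.5)·(21 − 3) = 40.5.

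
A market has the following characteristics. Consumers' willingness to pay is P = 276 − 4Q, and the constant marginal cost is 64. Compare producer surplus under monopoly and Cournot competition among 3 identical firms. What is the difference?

Monopoly sets MR = MC: 276 − 8Q = 64 ⇒ Q = 26.5, P = 276 − 4·26.5 = 170.
PS = (170 − 64)·26.5 = 2809.
In a 3-firm Cournot equilibrium, symmetry and the first-order condition give q = (276 − 64)/(16) = 13.25. So Q = 39.75 and P = 117.
PS = (117 − 64)·39.75 = 2106.75.
Change in producer surplus: 2106.75 − 2809 = −702.25.

Producer surplus falls by 702.25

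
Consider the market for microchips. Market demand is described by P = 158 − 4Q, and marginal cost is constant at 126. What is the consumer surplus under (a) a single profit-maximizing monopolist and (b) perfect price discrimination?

Monopoly sets MR = MC: 158 − 8Q = 126 ⇒ Q = 4, P = 158 − 4·4 = 142.
CS = ½·(158 − 142)·4 = 32.
With perfect price discrimination, output is the efficient level Q = 8 (where demand meets MC), but every buyer pays their willingness to pay: CS = 0 and PS = total surplus.
CS = 0.

Monopoly: CS = 32; Perfect PD: CS = 0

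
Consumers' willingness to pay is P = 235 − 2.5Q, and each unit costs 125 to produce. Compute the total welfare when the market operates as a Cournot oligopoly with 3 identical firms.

Cournot with 3 identical firms: the symmetric best-response condition is 235 − 10q = 125. Each firm produces q = 11, total output Q = 33, price P = 152.5.
CS = ½·(235 − 152.5)·33 = 1361.25; PS = (152.5 − 125)·33 = 907.5; TS = 2268.75.

TS = 2268.75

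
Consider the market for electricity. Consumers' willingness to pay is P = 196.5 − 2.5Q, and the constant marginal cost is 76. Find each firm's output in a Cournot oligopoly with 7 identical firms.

In a 7-firm Cournot equilibrium, symmetry and the first-order condition give q = (196.5 − 76)/(20) = 6.025. So Q = 42.175 and P = 1457/16.

q_i = 6.025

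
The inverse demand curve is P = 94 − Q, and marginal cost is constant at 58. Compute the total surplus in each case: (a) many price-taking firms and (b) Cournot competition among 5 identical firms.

Competition: TS = 648; Cournot: TS = 630

Competitive firms price at marginal cost: P = 58, giving Q = 36.
CS = ½·(94 − 58)·36 = 648; PS = (58 − 58)·36 = 0; TS = 648.
Cournot with 5 identical firms: the symmetric best-response condition is 94 − 6q = 58. Each firm produces q = 6, total output Q = 30, price P = 64.
CS = ½·(94 − 64)·30 = 450; PS = (64 − 58)·30 = 180; TS = 630.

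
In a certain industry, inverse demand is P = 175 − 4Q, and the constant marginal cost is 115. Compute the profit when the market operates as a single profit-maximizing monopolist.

Monopoly sets MR = MC: 175 − 8Q = 115 ⇒ Q = 7.5, P = 175 − 4·7.5 = 145.
Profit = (145 − 115)·7.5 = 225.

Profit = 225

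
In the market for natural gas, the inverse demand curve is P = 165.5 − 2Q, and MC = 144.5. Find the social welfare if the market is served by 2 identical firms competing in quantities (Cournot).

TS = 98

In a 2-firm Cournot equilibrium, symmetry and the first-order condition give q = (165.5 − 144.5)/(6) = 3.5. So Q = 7 and P = 151.5.
CS = ½·(165.5 − 151.5)·7 = 49; PS = (151.5 − 144.5)·7 = 49; TS = 98.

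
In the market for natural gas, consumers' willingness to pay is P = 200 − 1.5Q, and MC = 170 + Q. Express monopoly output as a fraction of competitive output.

Q_m/Q_c = 0.625

A monopolist chooses Q where MR = MC. MR = 200 − 3Q; setting this equal to 170 + Q gives Q = 7.5 and P = 188.75.
Under competition P = MC: 200 − 1.5Q = 170 + Q ⇒ Q = 12, P = 182.
Ratio Q_m/Q_c = 7.5/12 = 0.625.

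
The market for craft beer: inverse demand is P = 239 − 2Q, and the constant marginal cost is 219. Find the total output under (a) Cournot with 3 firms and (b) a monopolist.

Cournot with 3 identical firms: the symmetric best-response condition is 239 − 8q = 219. Each firm produces q = 2.5, total output Q = 7.5, price P = 224.
Monopoly sets MR = MC: 239 − 4Q = 219 ⇒ Q = 5, P = 239 − 2·5 = 229.

Cournot: Q = 7.5; Monopoly: Q = 5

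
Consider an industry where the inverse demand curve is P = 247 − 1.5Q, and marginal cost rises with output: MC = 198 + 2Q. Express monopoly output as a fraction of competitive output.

The monopolist equates marginal revenue to marginal cost: 247 − 3Q = 198 + 2Q, so Q = 9.8. From demand, P = 232.3.
Under competition P = MC: 247 − 1.5Q = 198 + 2Q ⇒ Q = 14, P = 226.
Ratio Q_m/Q_c = 9.8/14 = 0.7.

Q_m/Q_c = 0.7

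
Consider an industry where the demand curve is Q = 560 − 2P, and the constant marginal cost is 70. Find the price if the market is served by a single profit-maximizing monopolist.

P = 175

Inverting demand: P = 280 − 0.5Q.
A monopolist chooses Q where MR = MC. MR = 280 − Q; setting this equal to 70 gives Q = 210 and P = 175.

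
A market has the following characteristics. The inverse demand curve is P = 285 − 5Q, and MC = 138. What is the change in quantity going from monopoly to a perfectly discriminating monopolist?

The monopolist equates marginal revenue to marginal cost: 285 − 10Q = 138, so Q = 14.7. From demand, P = 211.5.
Under first-degree price discrimination the firm charges each unit its demand price and produces up to where P = MC, i.e. Q = 29.4. Consumer surplus is zero; producer surplus equals total surplus.
Change in quantity: 29.4 − 14.7 = 14.7.

Quantity rises by 14.7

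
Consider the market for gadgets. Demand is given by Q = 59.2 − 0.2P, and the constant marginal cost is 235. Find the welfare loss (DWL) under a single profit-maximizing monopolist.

DWL = 93.025

Inverting demand: P = 296 − 5Q.
Perfect competition: P = MC = 235, so 296 − 5Q = 235 and Q = 12.2.
A monopolist chooses Q where MR = MC. MR = 296 − 10Q; setting this equal to 235 gives Q = 6.1 and P = 265.5.
DWL is the triangle between Q = 6.1 and Q = 12.2: ½·(12.2 − 6.1)·(265.5 − 235) = 93.025.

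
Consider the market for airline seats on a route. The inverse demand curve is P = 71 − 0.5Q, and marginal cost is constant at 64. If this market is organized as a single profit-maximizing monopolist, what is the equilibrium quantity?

Monopoly sets MR = MC: 71 − Q = 64 ⇒ Q = 7, P = 71 − 0.5·7 = 67.5.

Q = 7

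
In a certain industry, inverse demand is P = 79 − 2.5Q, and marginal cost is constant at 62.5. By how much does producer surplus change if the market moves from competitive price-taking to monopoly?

PS rises by 27.225

Under competition P = MC = 62.5, so Q = (79 − 62.5)/2.5 = 6.6.
PS = (62.5 − 62.5)·6.6 = 0.
A monopolist chooses Q where MR = MC. MR = 79 − 5Q; setting this equal to 62.5 gives Q = 3.3 and P = 70.75.
PS = (70.75 − 62.5)·3.3 = 27.225.
Change in producer surplus: 27.225 − 0 = 27.225.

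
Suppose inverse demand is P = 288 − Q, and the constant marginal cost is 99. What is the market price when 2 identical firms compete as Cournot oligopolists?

With 2 symmetric Cournot firms, each firm's FOC gives 288 − 3q = 99, so q = 63, Q = 2·63 = 126, and P = 162.

P = 162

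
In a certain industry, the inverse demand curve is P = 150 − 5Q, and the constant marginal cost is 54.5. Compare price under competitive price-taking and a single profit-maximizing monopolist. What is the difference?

Perfect competition: P = MC = 54.5, so 150 − 5Q = 54.5 and Q = 19.1.
The monopolist equates marginal revenue to marginal cost: 150 − 10Q = 54.5, so Q = 9.55. From demand, P = 102.25.
Change in price: 102.25 − 54.5 = 47.75.

P rises by 47.75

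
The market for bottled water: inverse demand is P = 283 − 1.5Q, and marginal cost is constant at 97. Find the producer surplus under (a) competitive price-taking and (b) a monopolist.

Competition: PS = 0; Monopoly: PS = 5766

Competitive firms price at marginal cost: P = 97, giving Q = 124.
PS = (97 − 97)·124 = 0.
Monopoly sets MR = MC: 283 − 3Q = 97 ⇒ Q = 62, P = 283 − 1.5·62 = 190.
PS = (190 − 97)·62 = 5766.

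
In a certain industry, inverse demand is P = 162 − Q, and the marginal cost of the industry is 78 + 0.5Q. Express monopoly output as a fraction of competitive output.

The monopolist equates marginal revenue to marginal cost: 162 − 2Q = 78 + 0.5Q, so Q = 33.6. From demand, P = 128.4.
Under competition P = MC: 162 − Q = 78 + 0.5Q ⇒ Q = 56, P = 106.
Ratio Q_m/Q_c = 33.6/56 = 0.6.

Q_m/Q_c = 0.6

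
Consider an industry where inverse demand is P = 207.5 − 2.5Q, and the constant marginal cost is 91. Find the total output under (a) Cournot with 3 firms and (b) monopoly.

Cournot: Q = 34.95; Monopoly: Q = 23.3

In a 3-firm Cournot equilibrium, symmetry and the first-order condition give q = (207.5 − 91)/(10) = 11.65. So Q = 34.95 and P = 120.125.
Monopoly sets MR = MC: 207.5 − 5Q = 91 ⇒ Q = 23.3, P = 207.5 − 2.5·23.3 = 149.25.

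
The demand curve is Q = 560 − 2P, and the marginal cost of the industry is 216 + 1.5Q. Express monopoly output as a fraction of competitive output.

Q_m/Q_c = 0.8

Inverting demand: P = 280 − 0.5Q.
The monopolist equates marginal revenue to marginal cost: 280 − Q = 216 + 1.5Q, so Q = 25.6. From demand, P = 267.2.
Under competition P = MC: 280 − 0.5Q = 216 + 1.5Q ⇒ Q = 32, P = 264.
Ratio Q_m/Q_c = 25.6/32 = 0.8.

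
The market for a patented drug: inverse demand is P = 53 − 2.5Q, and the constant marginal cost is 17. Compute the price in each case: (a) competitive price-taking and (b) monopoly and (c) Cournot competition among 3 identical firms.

Competition: P = 17; Monopoly: P = 35; Cournot: P = 26

Competitive firms price at marginal cost: P = 17, giving Q = 14.4.
Monopoly sets MR = MC: 53 − 5Q = 17 ⇒ Q = 7.2, P = 53 − 2.5·7.2 = 35.
In a 3-firm Cournot equilibrium, symmetry and the first-order condition give q = (53 − 17)/(10) = 3.6. So Q = 10.8 and P = 26.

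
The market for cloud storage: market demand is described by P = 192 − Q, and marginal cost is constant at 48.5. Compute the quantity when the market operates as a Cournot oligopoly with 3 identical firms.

Q = 107.625

Cournot with 3 identical firms: the symmetric best-response condition is 192 − 4q = 48.5. Each firm produces q = 35.875, total output Q = 107.625, price P = 84.375.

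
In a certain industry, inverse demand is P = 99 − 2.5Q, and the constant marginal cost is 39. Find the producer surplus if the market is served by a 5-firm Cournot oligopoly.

PS = 200

Cournot with 5 identical firms: the symmetric best-response condition is 99 − 15q = 39. Each firm produces q = 4, total output Q = 20, price P = 49.
PS = (49 − 39)·20 = 200.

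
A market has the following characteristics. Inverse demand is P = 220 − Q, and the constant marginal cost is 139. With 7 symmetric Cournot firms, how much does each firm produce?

Cournot with 7 identical firms: the symmetric best-response condition is 220 − 8q = 139. Each firm produces q = 10.125, total output Q = 70.875, price P = 149.125.

q_i = 10.125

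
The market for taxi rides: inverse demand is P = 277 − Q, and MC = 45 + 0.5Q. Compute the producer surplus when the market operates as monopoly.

A monopolist chooses Q where MR = MC. MR = 277 − 2Q; setting this equal to 45 + 0.5Q gives Q = 92.8 and P = 184.2.
PS = P·Q − VC(Q) = 184.2·92.8 − (45·92.8 + ½·0.5·92.8²) = 10764.8.

PS = 10764.8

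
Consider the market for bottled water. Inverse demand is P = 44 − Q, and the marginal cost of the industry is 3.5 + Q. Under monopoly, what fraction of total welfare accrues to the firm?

A monopolist chooses Q where MR = MC. MR = 44 − 2Q; setting this equal to 3.5 + Q gives Q = 13.5 and P = 30.5.
CS = ½·(44 − 30.5)·13.5 = 91.125.
PS = P·Q − VC(Q) = 30.5·13.5 − (3.5·13.5 + ½·1·13.5²) = 273.375.
Share captured = PS/TS = 273.375/364.5 = 0.75.

PS/TS = 0.75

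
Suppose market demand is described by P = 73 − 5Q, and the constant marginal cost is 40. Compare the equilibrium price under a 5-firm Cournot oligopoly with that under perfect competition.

Cournot: P = 45.5; Competition: P = 40

In a 5-firm Cournot equilibrium, symmetry and the first-order condition give q = (73 − 40)/(30) = 1.1. So Q = 5.5 and P = 45.5.
Competitive firms price at marginal cost: P = 40, giving Q = 6.6.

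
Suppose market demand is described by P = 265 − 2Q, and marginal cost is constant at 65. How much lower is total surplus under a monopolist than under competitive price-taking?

Under competition P = MC = 65, so Q = (265 − 65)/2 = 100.
CS = ½·(265 − 65)·100 = 10000; PS = (65 − 65)·100 = 0; TS = 10000.
The monopolist equates marginal revenue to marginal cost: 265 − 4Q = 65, so Q = 50. From demand, P = 165.
CS = ½·(265 − 165)·50 = 2500; PS = (165 − 65)·50 = 5000; TS = 7500.
Change in total surplus: 7500 − 10000 = −2500.

TS falls by 2500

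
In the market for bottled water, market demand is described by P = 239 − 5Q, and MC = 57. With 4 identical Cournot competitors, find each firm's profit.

π_i = 264.992

With 4 symmetric Cournot firms, each firm's FOC gives 239 − 25q = 57, so q = 7.28, Q = 4·7.28 = 29.12, and P = 93.4.
Each firm's profit = (93.4 − 57)·7.28 = 264.992.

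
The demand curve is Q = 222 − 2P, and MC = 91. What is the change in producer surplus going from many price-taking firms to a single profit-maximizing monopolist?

Inverting demand: P = 111 − 0.5Q.
Competitive firms price at marginal cost: P = 91, giving Q = 40.
PS = (91 − 91)·40 = 0.
Monopoly sets MR = MC: 111 − Q = 91 ⇒ Q = 20, P = 111 − 0.5·20 = 101.
PS = (101 − 91)·20 = 200.
Change in producer surplus: 200 − 0 = 200.

PS rises by 200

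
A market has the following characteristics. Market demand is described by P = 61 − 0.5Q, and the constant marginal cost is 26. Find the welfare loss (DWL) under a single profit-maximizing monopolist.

Under competition P = MC = 26, so Q = (61 − 26)/0.5 = 70.
The monopolist equates marginal revenue to marginal cost: 61 − Q = 26, so Q = 35. From demand, P = 43.5.
DWL is the triangle between Q = 35 and Q = 70: ½·(70 − 35)·(43.5 − 26) = 306.25.

DWL = 306.25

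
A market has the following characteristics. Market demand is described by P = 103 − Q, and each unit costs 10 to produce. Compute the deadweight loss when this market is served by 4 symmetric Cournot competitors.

DWL = 172.98

Competitive firms price at marginal cost: P = 10, giving Q = 93.
In a 4-firm Cournot equilibrium, symmetry and the first-order condition give q = (103 − 10)/(5) = 18.6. So Q = 74.4 and P = 28.6.
DWL is the triangle between Q = 74.4 and Q = 93: ½·(93 − 74.4)·(28.6 − 10) = 172.98.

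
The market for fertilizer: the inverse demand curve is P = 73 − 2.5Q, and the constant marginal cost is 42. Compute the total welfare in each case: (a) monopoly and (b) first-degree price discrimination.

The monopolist equates marginal revenue to marginal cost: 73 − 5Q = 42, so Q = 6.2. From demand, P = 57.5.
CS = ½·(73 − 57.5)·6.2 = 48.05; PS = (57.5 − 42)·6.2 = 96.1; TS = 144.15.
With perfect price discrimination, output is the efficient level Q = 12.4 (where demand meets MC), but every buyer pays their willingness to pay: CS = 0 and PS = total surplus.
TS = 192.2 (equal to competitive TS).

Monopoly: TS = 144.15; Perfect PD: TS = 192.2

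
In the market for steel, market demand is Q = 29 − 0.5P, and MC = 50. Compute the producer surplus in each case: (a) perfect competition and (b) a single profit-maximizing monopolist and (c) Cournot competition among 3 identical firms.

Inverting demand: P = 58 − 2Q.
Under competition P = MC = 50, so Q = (58 − 50)/2 = 4.
PS = (50 − 50)·4 = 0.
A monopolist chooses Q where MR = MC. MR = 58 − 4Q; setting this equal to 50 gives Q = 2 and P = 54.
PS = (54 − 50)·2 = 8.
Cournot with 3 identical firms: the symmetric best-response condition is 58 − 8q = 50. Each firm produces q = 1, total output Q = 3, price P = 52.
PS = (52 − 50)·3 = 6.

Competition: PS = 0; Monopoly: PS = 8; Cournot: PS = 6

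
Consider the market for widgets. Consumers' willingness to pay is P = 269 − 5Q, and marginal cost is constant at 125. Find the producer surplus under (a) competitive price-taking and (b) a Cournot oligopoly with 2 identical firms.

Competition: PS = 0; Cournot: PS = 921.6

Competitive firms price at marginal cost: P = 125, giving Q = 28.8.
PS = (125 − 125)·28.8 = 0.
Cournot with 2 identical firms: the symmetric best-response condition is 269 − 15q = 125. Each firm produces q = 9.6, total output Q = 19.2, price P = 173.
PS = (173 − 125)·19.2 = 921.6.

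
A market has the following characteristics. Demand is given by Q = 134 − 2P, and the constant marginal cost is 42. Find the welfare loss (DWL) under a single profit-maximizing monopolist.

Inverting demand: P = 67 − 0.5Q.
Under competition P = MC = 42, so Q = (67 − 42)/0.5 = 50.
The monopolist equates marginal revenue to marginal cost: 67 − Q = 42, so Q = 25. From demand, P = 54.5.
DWL is the triangle between Q = 25 and Q = 50: ½·(50 − 25)·(54.5 − 42) = 156.25.

DWL = 156.25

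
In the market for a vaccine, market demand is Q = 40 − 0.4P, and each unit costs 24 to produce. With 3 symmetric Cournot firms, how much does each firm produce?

q_i = 7.6

Inverting demand: P = 100 − 2.5Q.
In a 3-firm Cournot equilibrium, symmetry and the first-order condition give q = (100 − 24)/(10) = 7.6. So Q = 22.8 and P = 43.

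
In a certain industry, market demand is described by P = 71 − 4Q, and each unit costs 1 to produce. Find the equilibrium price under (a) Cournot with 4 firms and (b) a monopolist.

Cournot: P = 15; Monopoly: P = 36

Cournot with 4 identical firms: the symmetric best-response condition is 71 − 20q = 1. Each firm produces q = 3.5, total output Q = 14, price P = 15.
Monopoly sets MR = MC: 71 − 8Q = 1 ⇒ Q = 8.75, P = 71 − 4·8.75 = 36.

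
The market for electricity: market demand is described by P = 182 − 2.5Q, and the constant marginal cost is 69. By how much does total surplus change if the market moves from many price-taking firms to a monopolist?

TS falls by 638.45

Under competition P = MC = 69, so Q = (182 − 69)/2.5 = 45.2.
CS = ½·(182 − 69)·45.2 = 2553.8; PS = (69 − 69)·45.2 = 0; TS = 2553.8.
The monopolist equates marginal revenue to marginal cost: 182 − 5Q = 69, so Q = 22.6. From demand, P = 125.5.
CS = ½·(182 − 125.5)·22.6 = 638.45; PS = (125.5 − 69)·22.6 = 1276.9; TS = 1915.35.
Change in total surplus: 1915.35 − 2553.8 = −638.45.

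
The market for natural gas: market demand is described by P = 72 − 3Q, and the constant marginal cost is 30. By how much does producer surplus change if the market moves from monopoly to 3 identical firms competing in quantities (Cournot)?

A monopolist chooses Q where MR = MC. MR = 72 − 6Q; setting this equal to 30 gives Q = 7 and P = 51.
PS = (51 − 30)·7 = 147.
Cournot with 3 identical firms: the symmetric best-response condition is 72 − 12q = 30. Each firm produces q = 3.5, total output Q = 10.5, price P = 40.5.
PS = (40.5 − 30)·10.5 = 110.25.
Change in producer surplus: 110.25 − 147 = −36.75.

Producer surplus falls by 36.75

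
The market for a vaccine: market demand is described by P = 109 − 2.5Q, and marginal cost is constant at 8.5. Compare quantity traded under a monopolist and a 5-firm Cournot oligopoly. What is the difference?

Q rises by 13.4

The monopolist equates marginal revenue to marginal cost: 109 − 5Q = 8.5, so Q = 20.1. From demand, P = 58.75.
Cournot with 5 identical firms: the symmetric best-response condition is 109 − 15q = 8.5. Each firm produces q = 6.7, total output Q = 33.5, price P = 25.25.
Change in quantity traded: 33.5 − 20.1 = 13.4.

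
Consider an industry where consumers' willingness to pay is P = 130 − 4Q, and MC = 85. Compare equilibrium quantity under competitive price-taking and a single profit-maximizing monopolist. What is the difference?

Q falls by 5.625

Under competition P = MC = 85, so Q = (130 − 85)/4 = 11.25.
Monopoly sets MR = MC: 130 − 8Q = 85 ⇒ Q = 5.625, P = 130 − 4·5.625 = 107.5.
Change in equilibrium quantity: 5.625 − 11.25 = −5.625.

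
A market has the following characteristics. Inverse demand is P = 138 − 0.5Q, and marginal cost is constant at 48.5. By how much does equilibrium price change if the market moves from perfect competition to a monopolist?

Equilibrium price rises by 44.75

Competitive firms price at marginal cost: P = 48.5, giving Q = 179.
A monopolist chooses Q where MR = MC. MR = 138 − Q; setting this equal to 48.5 gives Q = 89.5 and P = 93.25.
Change in equilibrium price: 93.25 − 48.5 = 44.75.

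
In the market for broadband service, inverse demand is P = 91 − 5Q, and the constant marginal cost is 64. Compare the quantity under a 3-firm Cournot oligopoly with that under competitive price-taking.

With 3 symmetric Cournot firms, each firm's FOC gives 91 − 20q = 64, so q = 1.35, Q = 3·1.35 = 4.05, and P = 70.75.
Perfect competition: P = MC = 64, so 91 − 5Q = 64 and Q = 5.4.

Cournot: Q = 4.05; Competition: Q = 5.4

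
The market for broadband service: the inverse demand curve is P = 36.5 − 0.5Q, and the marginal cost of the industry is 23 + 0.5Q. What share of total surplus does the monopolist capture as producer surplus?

The monopolist equates marginal revenue to marginal cost: 36.5 − Q = 23 + 0.5Q, so Q = 9. From demand, P = 32.
CS = ½·(36.5 − 32)·9 = 20.25.
PS = P·Q − VC(Q) = 32·9 − (23·9 + ½·0.5·9²) = 60.75.
Share captured = PS/TS = 60.75/81 = 0.75.

PS/TS = 0.75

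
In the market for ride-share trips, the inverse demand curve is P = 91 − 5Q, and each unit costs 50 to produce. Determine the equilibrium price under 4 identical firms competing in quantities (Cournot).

Cournot with 4 identical firms: the symmetric best-response condition is 91 − 25q = 50. Each firm produces q = 1.64, total output Q = 6.56, price P = 58.2.

P = 58.2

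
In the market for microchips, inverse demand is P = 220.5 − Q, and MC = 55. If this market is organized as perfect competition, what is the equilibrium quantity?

Perfect competition: P = MC = 55, so 220.5 − Q = 55 and Q = 165.5.

Q = 165.5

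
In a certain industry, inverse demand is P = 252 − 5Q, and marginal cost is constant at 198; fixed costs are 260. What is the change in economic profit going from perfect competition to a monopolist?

Under competition P = MC = 198, so Q = (252 − 198)/5 = 10.8.
Profit = (198 − 198)·10.8 − 260 = −260.
The monopolist equates marginal revenue to marginal cost: 252 − 10Q = 198, so Q = 5.4. From demand, P = 225.
Profit = (225 − 198)·5.4 − 260 = −114.2.
Change in economic profit: −114.2 − −260 = 145.8.

π rises by 145.8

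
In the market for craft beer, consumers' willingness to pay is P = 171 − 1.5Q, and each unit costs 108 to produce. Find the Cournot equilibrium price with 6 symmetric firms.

With 6 symmetric Cournot firms, each firm's FOC gives 171 − 10.5q = 108, so q = 6, Q = 6·6 = 36, and P = 117.

P = 117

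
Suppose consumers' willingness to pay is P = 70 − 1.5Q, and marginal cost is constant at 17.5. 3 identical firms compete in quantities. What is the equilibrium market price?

With 3 symmetric Cournot firms, each firm's FOC gives 70 − 6q = 17.5, so q = 8.75, Q = 3·8.75 = 26.25, and P = 30.625.

P = 30.625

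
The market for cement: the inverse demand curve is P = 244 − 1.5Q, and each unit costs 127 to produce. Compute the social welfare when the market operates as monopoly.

TS = 3422.25

The monopolist equates marginal revenue to marginal cost: 244 − 3Q = 127, so Q = 39. From demand, P = 185.5.
CS = ½·(244 − 185.5)·39 = 1140.75; PS = (185.5 − 127)·39 = 2281.5; TS = 3422.25.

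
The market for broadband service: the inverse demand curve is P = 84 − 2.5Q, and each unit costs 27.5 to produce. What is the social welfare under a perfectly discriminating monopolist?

TS = 638.45

Under first-degree price discrimination the firm charges each unit its demand price and produces up to where P = MC, i.e. Q = 22.6. Consumer surplus is zero; producer surplus equals total surplus.
TS = 638.45 (equal to competitive TS).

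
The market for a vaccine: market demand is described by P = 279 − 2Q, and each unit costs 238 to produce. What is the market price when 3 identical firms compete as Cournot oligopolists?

With 3 symmetric Cournot firms, each firm's FOC gives 279 − 8q = 238, so q = 5.125, Q = 3·5.125 = 15.375, and P = 248.25.

P = 248.25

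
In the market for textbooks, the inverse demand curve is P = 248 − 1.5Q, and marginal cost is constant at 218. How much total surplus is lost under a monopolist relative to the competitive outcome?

DWL = 75

Competitive firms price at marginal cost: P = 218, giving Q = 20.
Monopoly sets MR = MC: 248 − 3Q = 218 ⇒ Q = 10, P = 248 − 1.5·10 = 233.
DWL is the triangle between Q = 10 and Q = 20: ½·(20 − 10)·(233 − 218) = 75.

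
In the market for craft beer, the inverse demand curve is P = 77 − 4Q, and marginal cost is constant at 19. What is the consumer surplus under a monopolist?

The monopolist equates marginal revenue to marginal cost: 77 − 8Q = 19, so Q = 7.25. From demand, P = 48.
CS = ½·(77 − 48)·7.25 = 105.125.

CS = 105.125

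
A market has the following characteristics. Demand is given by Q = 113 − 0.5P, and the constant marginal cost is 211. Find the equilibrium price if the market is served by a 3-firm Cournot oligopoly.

Inverting demand: P = 226 − 2Q.
With 3 symmetric Cournot firms, each firm's FOC gives 226 − 8q = 211, so q = 1.875, Q = 3·1.875 = 5.625, and P = 214.75.

P = 214.75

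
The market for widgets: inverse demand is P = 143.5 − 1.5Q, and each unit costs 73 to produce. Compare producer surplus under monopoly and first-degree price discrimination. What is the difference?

PS rises by 828.375

Monopoly sets MR = MC: 143.5 − 3Q = 73 ⇒ Q = 23.5, P = 143.5 − 1.5·23.5 = 108.25.
PS = (108.25 − 73)·23.5 = 828.375.
Under first-degree price discrimination the firm charges each unit its demand price and produces up to where P = MC, i.e. Q = 47. Consumer surplus is zero; producer surplus equals total surplus.
PS = ½·(143.5 − 73)·47 = 1656.75.
Change in producer surplus: 1656.75 − 828.375 = 828.375.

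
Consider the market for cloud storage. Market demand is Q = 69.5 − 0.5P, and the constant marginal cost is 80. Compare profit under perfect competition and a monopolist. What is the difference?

Profit rises by 435.125

Inverting demand: P = 139 − 2Q.
Under competition P = MC = 80, so Q = (139 − 80)/2 = 29.5.
Profit = (80 − 80)·29.5 = 0.
The monopolist equates marginal revenue to marginal cost: 139 − 4Q = 80, so Q = 14.75. From demand, P = 109.5.
Profit = (109.5 − 80)·14.75 = 435.125.
Change in profit: 435.125 − 0 = 435.125.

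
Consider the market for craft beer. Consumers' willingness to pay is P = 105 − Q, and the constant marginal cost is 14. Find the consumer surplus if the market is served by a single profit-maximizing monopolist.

The monopolist equates marginal revenue to marginal cost: 105 − 2Q = 14, so Q = 45.5. From demand, P = 59.5.
CS = ½·(105 − 59.5)·45.5 = 1035.125.

CS = 1035.125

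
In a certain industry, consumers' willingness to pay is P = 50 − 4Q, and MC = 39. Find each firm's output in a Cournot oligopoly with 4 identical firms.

In a 4-firm Cournot equilibrium, symmetry and the first-order condition give q = (50 − 39)/(20) = 0.55. So Q = 2.2 and P = 41.2.

q_i = 0.55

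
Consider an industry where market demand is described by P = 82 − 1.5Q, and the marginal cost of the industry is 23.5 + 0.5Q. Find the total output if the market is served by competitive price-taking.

Competitive equilibrium sets price equal to marginal cost: 82 − 1.5Q = 23.5 + 0.5Q, so Q = 29.25 and P = 38.125.

Q = 29.25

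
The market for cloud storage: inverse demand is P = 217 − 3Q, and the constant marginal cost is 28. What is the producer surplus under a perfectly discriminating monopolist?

PS = 5953.5

With perfect price discrimination, output is the efficient level Q = 63 (where demand meets MC), but every buyer pays their willingness to pay: CS = 0 and PS = total surplus.
PS = ½·(217 − 28)·63 = 5953.5.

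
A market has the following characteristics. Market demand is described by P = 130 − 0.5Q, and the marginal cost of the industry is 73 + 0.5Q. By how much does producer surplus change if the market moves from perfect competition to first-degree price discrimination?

Producer surplus rises by 812.25

Competitive equilibrium sets price equal to marginal cost: 130 − 0.5Q = 73 + 0.5Q, so Q = 57 and P = 101.5.
PS = P·Q − VC(Q) = 101.5·57 − (73·57 + ½·0.5·57²) = 812.25.
With perfect price discrimination, output is the efficient level Q = 57 (where demand meets MC), but every buyer pays their willingness to pay: CS = 0 and PS = total surplus.
PS = ½·(130 − 73)·57 = 1624.5.
Change in producer surplus: 1624.5 − 812.25 = 812.25.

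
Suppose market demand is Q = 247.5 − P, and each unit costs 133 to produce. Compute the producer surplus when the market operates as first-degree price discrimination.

Inverting demand: P = 247.5 − Q.
Under first-degree price discrimination the firm charges each unit its demand price and produces up to where P = MC, i.e. Q = 114.5. Consumer surplus is zero; producer surplus equals total surplus.
PS = ½·(247.5 − 133)·114.5 = 6555.125.

PS = 6555.125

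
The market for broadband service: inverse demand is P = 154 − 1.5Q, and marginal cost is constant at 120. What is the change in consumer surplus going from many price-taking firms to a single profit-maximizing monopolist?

Perfect competition: P = MC = 120, so 154 − 1.5Q = 120 and Q = 68/3.
CS = ½·(154 − 120)·68/3 = 1156/3.
A monopolist chooses Q where MR = MC. MR = 154 − 3Q; setting this equal to 120 gives Q = 34/3 and P = 137.
CS = ½·(154 − 137)·34/3 = 289/3.
Change in consumer surplus: 289/3 − 1156/3 = −289.

Consumer surplus falls by 289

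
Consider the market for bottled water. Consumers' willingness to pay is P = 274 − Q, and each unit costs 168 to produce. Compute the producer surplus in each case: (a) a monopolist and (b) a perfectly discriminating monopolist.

Monopoly: PS = 2809; Perfect PD: PS = 5618

The monopolist equates marginal revenue to marginal cost: 274 − 2Q = 168, so Q = 53. From demand, P = 221.
PS = (221 − 168)·53 = 2809.
A perfectly discriminating monopolist sells every unit with P(Q) ≥ MC(Q), so output equals the competitive quantity Q = 106. Each buyer pays their reservation price, so CS = 0 and the firm captures all surplus.
PS = ½·(274 − 168)·106 = 5618.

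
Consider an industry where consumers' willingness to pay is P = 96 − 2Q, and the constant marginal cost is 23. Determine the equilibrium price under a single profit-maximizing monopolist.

Monopoly sets MR = MC: 96 − 4Q = 23 ⇒ Q = 18.25, P = 96 − 2·18.25 = 59.5.

P = 59.5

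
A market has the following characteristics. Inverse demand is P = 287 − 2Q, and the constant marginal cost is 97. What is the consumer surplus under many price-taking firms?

CS = 9025

Perfect competition: P = MC = 97, so 287 − 2Q = 97 and Q = 95.
CS = ½·(287 − 97)·95 = 9025.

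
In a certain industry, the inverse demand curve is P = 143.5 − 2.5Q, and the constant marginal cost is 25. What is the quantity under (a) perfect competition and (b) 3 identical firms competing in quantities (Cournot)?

Perfect competition: P = MC = 25, so 143.5 − 2.5Q = 25 and Q = 47.4.
Cournot with 3 identical firms: the symmetric best-response condition is 143.5 − 10q = 25. Each firm produces q = 11.85, total output Q = 35.55, price P = 54.625.

Competition: Q = 47.4; Cournot: Q = 35.55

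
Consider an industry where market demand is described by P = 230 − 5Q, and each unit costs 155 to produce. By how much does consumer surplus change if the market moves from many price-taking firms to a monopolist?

CS falls by 421.875

Under competition P = MC = 155, so Q = (230 − 155)/5 = 15.
CS = ½·(230 − 155)·15 = 562.5.
The monopolist equates marginal revenue to marginal cost: 230 − 10Q = 155, so Q = 7.5. From demand, P = 192.5.
CS = ½·(230 − 192.5)·7.5 = 140.625.
Change in consumer surplus: 140.625 − 562.5 = −421.875.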